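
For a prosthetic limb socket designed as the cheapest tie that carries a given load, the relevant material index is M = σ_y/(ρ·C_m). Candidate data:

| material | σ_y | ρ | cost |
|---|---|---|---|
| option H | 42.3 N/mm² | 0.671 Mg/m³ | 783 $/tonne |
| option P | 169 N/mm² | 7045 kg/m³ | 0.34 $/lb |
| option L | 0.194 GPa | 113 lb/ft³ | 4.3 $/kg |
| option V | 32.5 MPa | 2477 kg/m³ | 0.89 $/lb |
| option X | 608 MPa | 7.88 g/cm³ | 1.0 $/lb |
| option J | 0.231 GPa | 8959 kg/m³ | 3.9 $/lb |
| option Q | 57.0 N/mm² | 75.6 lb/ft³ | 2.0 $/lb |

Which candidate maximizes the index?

option H

Normalizing units and computing the index:
  option H: σ_y = 42.30 MPa, ρ = 671.0 kg/m³, cost = 0.7830 $/kg
  option P: σ_y = 169.0 MPa, ρ = 7045 kg/m³, cost = 0.7496 $/kg
  option L: σ_y = 194.0 MPa, ρ = 1810 kg/m³, cost = 4.300 $/kg
  option V: σ_y = 32.50 MPa, ρ = 2477 kg/m³, cost = 1.962 $/kg
  option X: σ_y = 608.0 MPa, ρ = 7880 kg/m³, cost = 2.205 $/kg
  option J: σ_y = 231.0 MPa, ρ = 8959 kg/m³, cost = 8.598 $/kg
  option Q: σ_y = 57.00 MPa, ρ = 1211 kg/m³, cost = 4.409 $/kg
  option H: M = 80.5 kN·m per $
  option X: M = 35.0 kN·m per $
  option P: M = 32.0 kN·m per $
  option L: M = 24.9 kN·m per $
  option Q: M = 10.7 kN·m per $
  option V: M = 6.69 kN·m per $
  option J: M = 3.00 kN·m per $
Highest index: option H.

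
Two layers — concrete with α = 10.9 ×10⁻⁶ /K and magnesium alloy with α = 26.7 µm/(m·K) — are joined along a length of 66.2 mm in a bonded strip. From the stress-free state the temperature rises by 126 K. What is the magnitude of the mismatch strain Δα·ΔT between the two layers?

1.99×10⁻³

Δα = |10.9 − 26.7|×10⁻⁶/K = 15.8×10⁻⁶/K.
Mismatch strain = Δα·ΔT = 15.8×10⁻⁶ × 126.0 = 1.99×10⁻³.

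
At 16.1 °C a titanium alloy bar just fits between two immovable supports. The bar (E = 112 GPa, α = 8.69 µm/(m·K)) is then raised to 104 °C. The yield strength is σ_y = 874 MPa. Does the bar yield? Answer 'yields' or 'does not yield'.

ΔT = 87.90 K. Constrained thermal stress σ = E·α·ΔT = 112.0×10³ MPa × 8.69×10⁻⁶ × 87.90 = 85.6 MPa (compressive).
Compare to σ_y = 874 MPa: σ < σ_y, so it does not yield.

does not yield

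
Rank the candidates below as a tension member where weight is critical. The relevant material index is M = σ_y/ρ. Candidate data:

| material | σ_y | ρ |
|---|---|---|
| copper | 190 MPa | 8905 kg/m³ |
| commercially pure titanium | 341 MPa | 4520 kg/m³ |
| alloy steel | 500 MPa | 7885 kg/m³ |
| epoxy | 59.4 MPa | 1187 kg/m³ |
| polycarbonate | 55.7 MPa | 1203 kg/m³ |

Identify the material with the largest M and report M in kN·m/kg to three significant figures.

commercially pure titanium, M = 75.4 kN·m/kg

Evaluate M for each candidate:
  commercially pure titanium: M = 75.4 kN·m/kg
  alloy steel: M = 63.4 kN·m/kg
  epoxy: M = 50.0 kN·m/kg
  polycarbonate: M = 46.3 kN·m/kg
  copper: M = 21.3 kN·m/kg
Commercially pure titanium ranks first.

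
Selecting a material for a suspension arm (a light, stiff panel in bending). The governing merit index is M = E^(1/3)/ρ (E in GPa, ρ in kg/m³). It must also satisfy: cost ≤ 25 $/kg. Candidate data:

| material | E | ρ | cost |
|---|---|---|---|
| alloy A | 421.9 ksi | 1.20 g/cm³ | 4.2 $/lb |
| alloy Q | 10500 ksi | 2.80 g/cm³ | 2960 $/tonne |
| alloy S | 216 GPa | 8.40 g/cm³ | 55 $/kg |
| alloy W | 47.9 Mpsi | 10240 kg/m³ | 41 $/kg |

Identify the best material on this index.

Screen on constraints: cost ≤ 25 $/kg. Survivors: alloy A, alloy Q.
Convert each candidate to consistent units, then evaluate M:
  alloy A: E = 2.909 GPa, ρ = 1200 kg/m³
  alloy Q: E = 72.39 GPa, ρ = 2800 kg/m³
  alloy Q: M = 1.49×10⁻³
  alloy A: M = 1.19×10⁻³
Alloy Q ranks first.

alloy Q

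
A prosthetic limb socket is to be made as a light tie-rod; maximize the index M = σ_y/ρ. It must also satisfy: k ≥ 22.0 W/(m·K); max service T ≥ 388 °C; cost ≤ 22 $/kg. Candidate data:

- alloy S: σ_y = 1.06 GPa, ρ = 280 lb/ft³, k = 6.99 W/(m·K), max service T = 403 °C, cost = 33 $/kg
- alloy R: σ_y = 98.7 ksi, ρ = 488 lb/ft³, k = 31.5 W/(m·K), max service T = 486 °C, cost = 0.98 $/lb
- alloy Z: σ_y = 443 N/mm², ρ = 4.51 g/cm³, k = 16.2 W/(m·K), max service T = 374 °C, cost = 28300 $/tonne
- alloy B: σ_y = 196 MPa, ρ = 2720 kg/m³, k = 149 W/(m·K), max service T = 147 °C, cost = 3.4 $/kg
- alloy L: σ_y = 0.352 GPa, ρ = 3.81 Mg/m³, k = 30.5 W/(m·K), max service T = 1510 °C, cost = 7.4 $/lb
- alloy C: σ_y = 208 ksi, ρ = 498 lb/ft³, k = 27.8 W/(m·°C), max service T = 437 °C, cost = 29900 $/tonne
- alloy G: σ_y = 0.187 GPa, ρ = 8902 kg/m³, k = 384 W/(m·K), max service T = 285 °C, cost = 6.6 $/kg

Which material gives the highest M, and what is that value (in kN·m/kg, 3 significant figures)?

alloy L, M = 92.4 kN·m/kg

Screen on constraints: k ≥ 22.0 W/(m·K); max service T ≥ 388 °C; cost ≤ 22 $/kg. Survivors: alloy R, alloy L.
After converting to SI:
  alloy R: σ_y = 680.5 MPa, ρ = 7817 kg/m³
  alloy L: σ_y = 352.0 MPa, ρ = 3810 kg/m³
  alloy L: M = 92.4 kN·m/kg
  alloy R: M = 87.1 kN·m/kg
Alloy L has the largest M.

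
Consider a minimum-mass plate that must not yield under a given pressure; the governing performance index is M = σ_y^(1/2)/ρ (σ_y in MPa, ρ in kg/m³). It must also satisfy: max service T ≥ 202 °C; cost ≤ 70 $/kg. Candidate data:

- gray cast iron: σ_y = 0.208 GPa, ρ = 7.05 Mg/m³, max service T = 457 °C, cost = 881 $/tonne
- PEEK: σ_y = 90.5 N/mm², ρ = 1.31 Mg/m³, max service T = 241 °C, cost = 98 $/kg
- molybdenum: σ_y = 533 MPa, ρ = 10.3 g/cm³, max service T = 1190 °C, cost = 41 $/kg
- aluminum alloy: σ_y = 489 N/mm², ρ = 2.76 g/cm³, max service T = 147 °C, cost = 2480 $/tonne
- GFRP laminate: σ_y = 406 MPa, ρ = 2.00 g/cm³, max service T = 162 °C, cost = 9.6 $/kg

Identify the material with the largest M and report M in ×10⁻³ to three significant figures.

molybdenum, M = 2.24×10⁻³

Screen on constraints: max service T ≥ 202 °C; cost ≤ 70 $/kg. Survivors: gray cast iron, molybdenum.
After converting to SI:
  gray cast iron: σ_y = 208.0 MPa, ρ = 7050 kg/m³
  molybdenum: σ_y = 533.0 MPa, ρ = 10300 kg/m³
  molybdenum: M = 2.24×10⁻³
  gray cast iron: M = 2.05×10⁻³
Highest index: molybdenum.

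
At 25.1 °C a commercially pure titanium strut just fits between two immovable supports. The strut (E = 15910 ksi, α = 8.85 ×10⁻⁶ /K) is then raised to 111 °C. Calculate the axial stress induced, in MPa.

E = 15910 ksi = 109.7 GPa.
ΔT = 85.90 K. Constrained thermal stress σ = E·α·ΔT = 109.7×10³ MPa × 8.85×10⁻⁶ × 85.90 = 83.4 MPa (compressive).

83.4 MPa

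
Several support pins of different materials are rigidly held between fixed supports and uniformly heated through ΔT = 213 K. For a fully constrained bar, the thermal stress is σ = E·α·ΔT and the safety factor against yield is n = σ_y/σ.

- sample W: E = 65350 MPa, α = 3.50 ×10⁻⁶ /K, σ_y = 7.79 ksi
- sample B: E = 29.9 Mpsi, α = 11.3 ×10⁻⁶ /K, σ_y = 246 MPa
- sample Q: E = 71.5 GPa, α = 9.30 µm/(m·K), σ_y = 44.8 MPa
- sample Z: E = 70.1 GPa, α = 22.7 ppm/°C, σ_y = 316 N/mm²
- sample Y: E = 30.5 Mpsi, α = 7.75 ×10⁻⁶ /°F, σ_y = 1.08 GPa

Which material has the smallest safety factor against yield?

sample Q

Converting E to GPa, α to ×10⁻⁶/K, σ_y to MPa, then σ and n for each:
  sample W: E = 65.35, α = 3.50, σ_y = 53.71 → σ = 48.7 MPa, n = 1.10
  sample B: E = 206.2, α = 11.3, σ_y = 246.0 → σ = 496 MPa, n = 0.496
  sample Q: E = 71.50, α = 9.30, σ_y = 44.80 → σ = 142 MPa, n = 0.316
  sample Z: E = 70.10, α = 22.7, σ_y = 316.0 → σ = 339 MPa, n = 0.932
  sample Y: E = 210.3, α = 13.9, σ_y = 1080 → σ = 625 MPa, n = 1.73
Sample Q has the lowest safety factor, n = 0.316.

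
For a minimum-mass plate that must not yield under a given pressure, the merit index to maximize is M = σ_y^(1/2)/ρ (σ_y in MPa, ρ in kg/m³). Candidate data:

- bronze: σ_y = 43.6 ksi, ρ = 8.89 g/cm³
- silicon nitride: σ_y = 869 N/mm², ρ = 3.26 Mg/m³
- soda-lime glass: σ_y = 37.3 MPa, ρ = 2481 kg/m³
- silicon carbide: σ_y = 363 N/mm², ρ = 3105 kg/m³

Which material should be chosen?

silicon nitride

In SI units:
  bronze: σ_y = 300.6 MPa, ρ = 8890 kg/m³
  silicon nitride: σ_y = 869.0 MPa, ρ = 3260 kg/m³
  soda-lime glass: σ_y = 37.30 MPa, ρ = 2481 kg/m³
  silicon carbide: σ_y = 363.0 MPa, ρ = 3105 kg/m³
  silicon nitride: M = 9.04×10⁻³
  silicon carbide: M = 6.14×10⁻³
  soda-lime glass: M = 2.46×10⁻³
  bronze: M = 1.95×10⁻³
Silicon nitride has the largest M.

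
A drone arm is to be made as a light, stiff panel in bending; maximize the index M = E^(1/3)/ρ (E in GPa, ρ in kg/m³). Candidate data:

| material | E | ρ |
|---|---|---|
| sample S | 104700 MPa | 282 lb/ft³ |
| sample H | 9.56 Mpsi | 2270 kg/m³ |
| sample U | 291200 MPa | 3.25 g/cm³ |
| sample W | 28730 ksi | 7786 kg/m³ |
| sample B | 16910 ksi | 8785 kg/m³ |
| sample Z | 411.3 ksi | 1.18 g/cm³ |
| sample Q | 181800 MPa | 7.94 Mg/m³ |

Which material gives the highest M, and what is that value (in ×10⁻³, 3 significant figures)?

Putting every candidate on a common basis:
  sample S: E = 104.7 GPa, ρ = 4517 kg/m³
  sample H: E = 65.91 GPa, ρ = 2270 kg/m³
  sample U: E = 291.2 GPa, ρ = 3250 kg/m³
  sample W: E = 198.1 GPa, ρ = 7786 kg/m³
  sample B: E = 116.6 GPa, ρ = 8785 kg/m³
  sample Z: E = 2.836 GPa, ρ = 1180 kg/m³
  sample Q: E = 181.8 GPa, ρ = 7940 kg/m³
  sample U: M = 2.04×10⁻³
  sample H: M = 1.78×10⁻³
  sample Z: M = 1.20×10⁻³
  sample S: M = 1.04×10⁻³
  sample W: M = 0.749×10⁻³
  sample Q: M = 0.713×10⁻³
  sample B: M = 0.556×10⁻³
The maximum is for sample U.

sample U, M = 2.04×10⁻³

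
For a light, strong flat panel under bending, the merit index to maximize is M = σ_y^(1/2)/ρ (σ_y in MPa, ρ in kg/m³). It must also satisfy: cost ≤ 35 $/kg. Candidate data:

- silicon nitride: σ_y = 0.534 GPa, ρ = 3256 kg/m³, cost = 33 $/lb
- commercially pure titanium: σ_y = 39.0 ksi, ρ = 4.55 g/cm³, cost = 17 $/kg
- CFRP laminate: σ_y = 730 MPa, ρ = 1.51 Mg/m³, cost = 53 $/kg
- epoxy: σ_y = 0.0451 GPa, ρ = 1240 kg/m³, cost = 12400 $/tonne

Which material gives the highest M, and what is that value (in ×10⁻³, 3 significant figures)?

Screen on constraints: cost ≤ 35 $/kg. Survivors: commercially pure titanium, epoxy.
In SI units:
  commercially pure titanium: σ_y = 268.9 MPa, ρ = 4550 kg/m³
  epoxy: σ_y = 45.10 MPa, ρ = 1240 kg/m³
  epoxy: M = 5.42×10⁻³
  commercially pure titanium: M = 3.60×10⁻³
Epoxy has the largest M.

epoxy, M = 5.42×10⁻³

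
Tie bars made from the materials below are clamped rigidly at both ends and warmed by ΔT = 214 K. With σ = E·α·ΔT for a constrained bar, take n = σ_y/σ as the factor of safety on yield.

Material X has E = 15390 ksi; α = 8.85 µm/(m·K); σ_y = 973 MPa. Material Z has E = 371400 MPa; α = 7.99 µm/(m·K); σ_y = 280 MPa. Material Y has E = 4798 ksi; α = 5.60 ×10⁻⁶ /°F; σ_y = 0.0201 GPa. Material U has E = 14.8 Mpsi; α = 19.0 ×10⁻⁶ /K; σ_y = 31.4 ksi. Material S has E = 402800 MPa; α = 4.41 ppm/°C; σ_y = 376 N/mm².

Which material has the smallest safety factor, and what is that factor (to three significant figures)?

Converting E to GPa, α to ×10⁻⁶/K, σ_y to MPa, then σ and n for each:
  material X: E = 106.1, α = 8.85, σ_y = 973.0 → σ = 201 MPa, n = 4.84
  material Z: E = 371.4, α = 7.99, σ_y = 280.0 → σ = 635 MPa, n = 0.441
  material Y: E = 33.08, α = 10.1, σ_y = 20.10 → σ = 71.4 MPa, n = 0.282
  material U: E = 102.0, α = 19.0, σ_y = 216.5 → σ = 415 MPa, n = 0.522
  material S: E = 402.8, α = 4.41, σ_y = 376.0 → σ = 380 MPa, n = 0.989
Material Y has the lowest safety factor, n = 0.282.

material Y, n = 0.282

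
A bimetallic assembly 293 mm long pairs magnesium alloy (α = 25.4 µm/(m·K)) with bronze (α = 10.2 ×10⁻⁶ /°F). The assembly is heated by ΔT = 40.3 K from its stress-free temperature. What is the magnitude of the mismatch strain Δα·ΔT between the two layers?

bronze: α = 10.2×10⁻⁶/°F × 9/5 = 18.4×10⁻⁶/K.
Δα = |25.4 − 18.4|×10⁻⁶/K = 7.04×10⁻⁶/K.
Mismatch strain = Δα·ΔT = 7.04×10⁻⁶ × 40.3 = 2.84×10⁻⁴.

2.84×10⁻⁴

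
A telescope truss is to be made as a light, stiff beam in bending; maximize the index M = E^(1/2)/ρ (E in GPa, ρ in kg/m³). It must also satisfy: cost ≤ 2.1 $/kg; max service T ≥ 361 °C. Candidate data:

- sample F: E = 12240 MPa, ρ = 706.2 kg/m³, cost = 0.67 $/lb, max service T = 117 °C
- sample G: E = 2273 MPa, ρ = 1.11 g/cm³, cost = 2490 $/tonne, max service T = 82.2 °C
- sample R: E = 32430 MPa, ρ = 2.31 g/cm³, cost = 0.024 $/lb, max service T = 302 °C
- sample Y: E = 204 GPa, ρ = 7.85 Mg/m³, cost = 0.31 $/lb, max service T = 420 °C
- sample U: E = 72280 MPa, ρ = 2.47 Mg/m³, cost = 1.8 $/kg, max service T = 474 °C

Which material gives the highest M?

Screen on constraints: cost ≤ 2.1 $/kg; max service T ≥ 361 °C. Survivors: sample Y, sample U.
In SI units:
  sample Y: E = 204.0 GPa, ρ = 7850 kg/m³
  sample U: E = 72.28 GPa, ρ = 2470 kg/m³
  sample U: M = 3.44×10⁻³
  sample Y: M = 1.82×10⁻³
Sample U ranks first.

sample U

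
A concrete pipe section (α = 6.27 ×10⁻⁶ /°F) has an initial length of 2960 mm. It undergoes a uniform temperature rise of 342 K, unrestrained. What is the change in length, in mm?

Convert α: 6.27×10⁻⁶/°F × (9/5) = 11.3×10⁻⁶/K.
ΔL = α·L₀·ΔT = 11.3×10⁻⁶ × 2960 mm × 342.0 K = 11.4 mm.

11.4 mm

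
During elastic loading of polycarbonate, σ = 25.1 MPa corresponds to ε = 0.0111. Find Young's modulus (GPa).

2.26 GPa

E = σ/ε = 25.1 MPa / 0.0111 = 2261 MPa = 2.26 GPa.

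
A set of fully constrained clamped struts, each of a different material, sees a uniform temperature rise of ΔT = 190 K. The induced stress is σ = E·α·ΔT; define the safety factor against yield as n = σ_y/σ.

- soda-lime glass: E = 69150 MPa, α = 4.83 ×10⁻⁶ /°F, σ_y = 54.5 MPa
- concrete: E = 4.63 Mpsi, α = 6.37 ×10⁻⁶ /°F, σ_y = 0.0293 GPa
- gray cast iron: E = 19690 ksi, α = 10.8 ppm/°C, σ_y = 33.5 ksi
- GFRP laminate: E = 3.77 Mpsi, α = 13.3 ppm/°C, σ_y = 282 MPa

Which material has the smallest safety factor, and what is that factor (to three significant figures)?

concrete, n = 0.421

In consistent units (E in GPa, α in ×10⁻⁶/K, σ_y in MPa):
  soda-lime glass: E = 69.15, α = 8.69, σ_y = 54.50 → σ = 114 MPa, n = 0.477
  concrete: E = 31.92, α = 11.5, σ_y = 29.30 → σ = 69.5 MPa, n = 0.421
  gray cast iron: E = 135.8, α = 10.8, σ_y = 231.0 → σ = 279 MPa, n = 0.829
  GFRP laminate: E = 25.99, α = 13.3, σ_y = 282.0 → σ = 65.7 MPa, n = 4.29
Smallest n: concrete with n = 0.421.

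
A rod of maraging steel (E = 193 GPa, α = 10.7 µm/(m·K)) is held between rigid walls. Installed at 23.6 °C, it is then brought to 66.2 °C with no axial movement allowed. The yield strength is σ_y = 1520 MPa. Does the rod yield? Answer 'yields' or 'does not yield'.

does not yield

ΔT = 42.60 K. Constrained thermal stress σ = E·α·ΔT = 193.0×10³ MPa × 10.7×10⁻⁶ × 42.60 = 88.0 MPa (compressive).
Compare to σ_y = 1520 MPa: σ < σ_y, so it does not yield.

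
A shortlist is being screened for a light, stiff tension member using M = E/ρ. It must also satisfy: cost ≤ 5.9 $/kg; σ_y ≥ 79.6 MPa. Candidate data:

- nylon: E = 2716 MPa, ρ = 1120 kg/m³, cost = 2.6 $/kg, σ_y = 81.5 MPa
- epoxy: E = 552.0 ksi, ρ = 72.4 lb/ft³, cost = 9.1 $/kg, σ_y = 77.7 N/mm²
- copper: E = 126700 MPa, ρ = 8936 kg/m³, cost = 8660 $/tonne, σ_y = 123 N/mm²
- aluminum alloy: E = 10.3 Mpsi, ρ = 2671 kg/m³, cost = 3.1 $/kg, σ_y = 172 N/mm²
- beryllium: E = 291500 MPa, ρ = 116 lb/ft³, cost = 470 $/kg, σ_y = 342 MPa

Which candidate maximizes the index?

aluminum alloy

Screen on constraints: cost ≤ 5.9 $/kg; σ_y ≥ 79.6 MPa. Survivors: nylon, aluminum alloy.
In SI units:
  nylon: E = 2.716 GPa, ρ = 1120 kg/m³
  aluminum alloy: E = 71.02 GPa, ρ = 2671 kg/m³
  aluminum alloy: M = 26.6 MN·m/kg
  nylon: M = 2.42 MN·m/kg
Aluminum alloy ranks first.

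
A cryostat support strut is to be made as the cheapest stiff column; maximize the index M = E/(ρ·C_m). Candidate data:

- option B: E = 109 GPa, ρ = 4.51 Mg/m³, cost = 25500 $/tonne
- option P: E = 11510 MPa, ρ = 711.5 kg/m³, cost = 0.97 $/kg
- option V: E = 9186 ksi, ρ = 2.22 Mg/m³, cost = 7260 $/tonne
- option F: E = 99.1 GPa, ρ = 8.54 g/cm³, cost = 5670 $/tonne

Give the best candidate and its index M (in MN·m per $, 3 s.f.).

option P, M = 16.7 MN·m per $

In SI units:
  option B: E = 109.0 GPa, ρ = 4510 kg/m³, cost = 25.50 $/kg
  option P: E = 11.51 GPa, ρ = 711.5 kg/m³, cost = 0.9700 $/kg
  option V: E = 63.34 GPa, ρ = 2220 kg/m³, cost = 7.260 $/kg
  option F: E = 99.10 GPa, ρ = 8540 kg/m³, cost = 5.670 $/kg
  option P: M = 16.7 MN·m per $
  option V: M = 3.93 MN·m per $
  option F: M = 2.05 MN·m per $
  option B: M = 0.948 MN·m per $
Highest index: option P.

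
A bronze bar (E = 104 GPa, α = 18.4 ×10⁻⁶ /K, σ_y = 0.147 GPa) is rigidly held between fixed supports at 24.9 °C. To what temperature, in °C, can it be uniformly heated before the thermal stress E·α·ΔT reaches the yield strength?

102 °C

σ_y = 0.147 GPa = 147.0 MPa.
E·α·ΔT = 147.0 MPa ⇒ ΔT = 147.0 / (104.0×10³ × 18.4×10⁻⁶) = 76.82 K.
T = 24.9 + 76.82 = 101.7 °C.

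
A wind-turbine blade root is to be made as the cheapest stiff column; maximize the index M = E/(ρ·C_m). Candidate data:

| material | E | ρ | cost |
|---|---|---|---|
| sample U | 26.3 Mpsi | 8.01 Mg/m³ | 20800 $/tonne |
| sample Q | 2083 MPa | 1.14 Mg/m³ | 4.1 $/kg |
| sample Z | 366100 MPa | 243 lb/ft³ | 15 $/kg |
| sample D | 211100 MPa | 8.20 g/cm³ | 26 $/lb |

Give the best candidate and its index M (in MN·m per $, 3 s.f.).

sample Z, M = 6.27 MN·m per $

Normalizing units and computing the index:
  sample U: E = 181.3 GPa, ρ = 8010 kg/m³, cost = 20.80 $/kg
  sample Q: E = 2.083 GPa, ρ = 1140 kg/m³, cost = 4.100 $/kg
  sample Z: E = 366.1 GPa, ρ = 3892 kg/m³, cost = 15.00 $/kg
  sample D: E = 211.1 GPa, ρ = 8200 kg/m³, cost = 57.32 $/kg
  sample Z: M = 6.27 MN·m per $
  sample U: M = 1.09 MN·m per $
  sample D: M = 0.449 MN·m per $
  sample Q: M = 0.446 MN·m per $
The maximum is for sample Z.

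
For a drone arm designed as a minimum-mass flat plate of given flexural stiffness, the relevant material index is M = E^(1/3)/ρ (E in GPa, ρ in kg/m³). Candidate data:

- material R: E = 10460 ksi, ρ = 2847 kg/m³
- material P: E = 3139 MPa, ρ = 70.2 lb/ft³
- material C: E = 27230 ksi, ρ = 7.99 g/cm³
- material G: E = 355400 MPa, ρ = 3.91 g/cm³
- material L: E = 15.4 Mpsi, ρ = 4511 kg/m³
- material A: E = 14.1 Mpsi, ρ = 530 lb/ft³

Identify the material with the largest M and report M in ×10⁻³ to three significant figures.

material G, M = 1.81×10⁻³

After converting to SI:
  material R: E = 72.12 GPa, ρ = 2847 kg/m³
  material P: E = 3.139 GPa, ρ = 1124 kg/m³
  material C: E = 187.7 GPa, ρ = 7990 kg/m³
  material G: E = 355.4 GPa, ρ = 3910 kg/m³
  material L: E = 106.2 GPa, ρ = 4511 kg/m³
  material A: E = 97.22 GPa, ρ = 8490 kg/m³
  material G: M = 1.81×10⁻³
  material R: M = 1.46×10⁻³
  material P: M = 1.30×10⁻³
  material L: M = 1.05×10⁻³
  material C: M = 0.717×10⁻³
  material A: M = 0.542×10⁻³
Material G ranks first.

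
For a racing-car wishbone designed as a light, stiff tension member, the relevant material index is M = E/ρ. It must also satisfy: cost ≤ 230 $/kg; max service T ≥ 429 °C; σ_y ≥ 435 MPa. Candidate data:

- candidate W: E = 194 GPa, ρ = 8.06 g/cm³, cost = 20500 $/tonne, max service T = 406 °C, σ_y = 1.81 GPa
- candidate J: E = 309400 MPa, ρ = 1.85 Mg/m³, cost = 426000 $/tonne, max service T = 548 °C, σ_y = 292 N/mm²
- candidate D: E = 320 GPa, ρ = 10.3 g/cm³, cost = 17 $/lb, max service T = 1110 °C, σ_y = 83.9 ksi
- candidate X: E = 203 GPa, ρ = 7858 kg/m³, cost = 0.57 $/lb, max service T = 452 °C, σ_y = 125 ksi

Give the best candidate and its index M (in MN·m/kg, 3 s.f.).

Screen on constraints: cost ≤ 230 $/kg; max service T ≥ 429 °C; σ_y ≥ 435 MPa. Survivors: candidate D, candidate X.
Putting every candidate on a common basis:
  candidate D: E = 320.0 GPa, ρ = 10300 kg/m³
  candidate X: E = 203.0 GPa, ρ = 7858 kg/m³
  candidate D: M = 31.1 MN·m/kg
  candidate X: M = 25.8 MN·m/kg
The maximum is for candidate D.

candidate D, M = 31.1 MN·m/kg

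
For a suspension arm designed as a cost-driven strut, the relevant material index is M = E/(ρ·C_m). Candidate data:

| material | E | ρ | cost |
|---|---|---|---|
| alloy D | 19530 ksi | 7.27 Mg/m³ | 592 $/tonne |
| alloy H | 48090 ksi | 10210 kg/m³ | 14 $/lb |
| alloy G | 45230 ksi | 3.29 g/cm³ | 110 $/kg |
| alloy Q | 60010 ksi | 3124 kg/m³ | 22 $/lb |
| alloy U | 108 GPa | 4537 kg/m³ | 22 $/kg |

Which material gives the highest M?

alloy D

After converting to SI:
  alloy D: E = 134.7 GPa, ρ = 7270 kg/m³, cost = 0.5920 $/kg
  alloy H: E = 331.6 GPa, ρ = 10210 kg/m³, cost = 30.86 $/kg
  alloy G: E = 311.8 GPa, ρ = 3290 kg/m³, cost = 110.0 $/kg
  alloy Q: E = 413.8 GPa, ρ = 3124 kg/m³, cost = 48.50 $/kg
  alloy U: E = 108.0 GPa, ρ = 4537 kg/m³, cost = 22.00 $/kg
  alloy D: M = 31.3 MN·m per $
  alloy Q: M = 2.73 MN·m per $
  alloy U: M = 1.08 MN·m per $
  alloy H: M = 1.05 MN·m per $
  alloy G: M = 0.862 MN·m per $
Alloy D ranks first.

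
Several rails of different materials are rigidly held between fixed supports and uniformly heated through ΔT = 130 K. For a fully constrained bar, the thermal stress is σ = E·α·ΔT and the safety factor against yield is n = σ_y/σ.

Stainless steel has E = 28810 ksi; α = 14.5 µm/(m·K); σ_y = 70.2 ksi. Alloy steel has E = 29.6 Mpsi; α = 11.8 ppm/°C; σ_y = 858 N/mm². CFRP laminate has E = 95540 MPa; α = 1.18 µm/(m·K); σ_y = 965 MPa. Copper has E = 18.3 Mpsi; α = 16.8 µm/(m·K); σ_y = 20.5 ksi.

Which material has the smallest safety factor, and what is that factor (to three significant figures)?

Converting E to GPa, α to ×10⁻⁶/K, σ_y to MPa, then σ and n for each:
  stainless steel: E = 198.6, α = 14.5, σ_y = 484.0 → σ = 374 MPa, n = 1.29
  alloy steel: E = 204.1, α = 11.8, σ_y = 858.0 → σ = 313 MPa, n = 2.74
  CFRP laminate: E = 95.54, α = 1.18, σ_y = 965.0 → σ = 14.7 MPa, n = 65.8
  copper: E = 126.2, α = 16.8, σ_y = 141.3 → σ = 276 MPa, n = 0.513
The minimum is copper at n = 0.513.

copper, n = 0.513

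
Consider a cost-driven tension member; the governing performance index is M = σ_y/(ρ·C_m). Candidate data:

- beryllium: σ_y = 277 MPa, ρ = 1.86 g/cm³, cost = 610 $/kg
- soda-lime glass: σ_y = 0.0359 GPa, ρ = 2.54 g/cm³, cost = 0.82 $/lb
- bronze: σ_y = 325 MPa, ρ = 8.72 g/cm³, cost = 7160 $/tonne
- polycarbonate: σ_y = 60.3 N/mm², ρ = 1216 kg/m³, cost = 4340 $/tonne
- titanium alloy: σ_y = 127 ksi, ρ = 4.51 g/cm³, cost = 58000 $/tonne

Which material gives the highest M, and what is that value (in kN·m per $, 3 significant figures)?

polycarbonate, M = 11.4 kN·m per $

After converting to SI:
  beryllium: σ_y = 277.0 MPa, ρ = 1860 kg/m³, cost = 610.0 $/kg
  soda-lime glass: σ_y = 35.90 MPa, ρ = 2540 kg/m³, cost = 1.808 $/kg
  bronze: σ_y = 325.0 MPa, ρ = 8720 kg/m³, cost = 7.160 $/kg
  polycarbonate: σ_y = 60.30 MPa, ρ = 1216 kg/m³, cost = 4.340 $/kg
  titanium alloy: σ_y = 875.6 MPa, ρ = 4510 kg/m³, cost = 58.00 $/kg
  polycarbonate: M = 11.4 kN·m per $
  soda-lime glass: M = 7.82 kN·m per $
  bronze: M = 5.21 kN·m per $
  titanium alloy: M = 3.35 kN·m per $
  beryllium: M = 0.244 kN·m per $
Polycarbonate ranks first.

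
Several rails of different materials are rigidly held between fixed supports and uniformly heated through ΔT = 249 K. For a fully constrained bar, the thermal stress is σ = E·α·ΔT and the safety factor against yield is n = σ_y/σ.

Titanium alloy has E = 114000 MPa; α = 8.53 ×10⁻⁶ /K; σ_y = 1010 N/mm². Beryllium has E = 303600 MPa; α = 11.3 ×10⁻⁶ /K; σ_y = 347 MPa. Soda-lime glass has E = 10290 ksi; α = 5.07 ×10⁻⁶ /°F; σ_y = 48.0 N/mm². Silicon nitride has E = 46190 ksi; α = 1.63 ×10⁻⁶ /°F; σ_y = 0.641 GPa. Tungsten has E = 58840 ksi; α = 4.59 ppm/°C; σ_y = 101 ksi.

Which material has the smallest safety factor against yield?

Converting E to GPa, α to ×10⁻⁶/K, σ_y to MPa, then σ and n for each:
  titanium alloy: E = 114.0, α = 8.53, σ_y = 1010 → σ = 242 MPa, n = 4.17
  beryllium: E = 303.6, α = 11.3, σ_y = 347.0 → σ = 854 MPa, n = 0.406
  soda-lime glass: E = 70.95, α = 9.13, σ_y = 48.00 → σ = 161 MPa, n = 0.298
  silicon nitride: E = 318.5, α = 2.93, σ_y = 641.0 → σ = 233 MPa, n = 2.76
  tungsten: E = 405.7, α = 4.59, σ_y = 696.4 → σ = 464 MPa, n = 1.50
Smallest n: soda-lime glass with n = 0.298.

soda-lime glass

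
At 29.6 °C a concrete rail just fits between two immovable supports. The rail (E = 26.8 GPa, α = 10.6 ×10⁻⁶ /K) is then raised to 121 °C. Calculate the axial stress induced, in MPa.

ΔT = 91.40 K. Constrained thermal stress σ = E·α·ΔT = 26.80×10³ MPa × 10.6×10⁻⁶ × 91.40 = 26.0 MPa (compressive).

26.0 MPa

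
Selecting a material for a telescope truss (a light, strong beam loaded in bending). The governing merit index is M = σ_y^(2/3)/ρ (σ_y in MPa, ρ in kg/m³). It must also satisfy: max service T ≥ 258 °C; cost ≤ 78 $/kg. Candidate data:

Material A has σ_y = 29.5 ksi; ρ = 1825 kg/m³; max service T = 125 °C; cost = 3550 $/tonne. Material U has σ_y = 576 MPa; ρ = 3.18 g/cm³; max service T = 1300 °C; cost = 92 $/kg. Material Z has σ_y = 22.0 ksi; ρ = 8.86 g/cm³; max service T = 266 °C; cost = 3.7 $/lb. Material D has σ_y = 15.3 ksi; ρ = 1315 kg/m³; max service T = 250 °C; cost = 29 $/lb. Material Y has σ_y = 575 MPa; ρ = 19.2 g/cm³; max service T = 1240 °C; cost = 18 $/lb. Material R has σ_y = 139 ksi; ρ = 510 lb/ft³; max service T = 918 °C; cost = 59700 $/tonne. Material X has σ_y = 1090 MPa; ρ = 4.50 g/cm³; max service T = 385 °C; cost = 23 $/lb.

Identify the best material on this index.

material X

Screen on constraints: max service T ≥ 258 °C; cost ≤ 78 $/kg. Survivors: material Z, material Y, material R, material X.
After converting to SI:
  material Z: σ_y = 151.7 MPa, ρ = 8860 kg/m³
  material Y: σ_y = 575.0 MPa, ρ = 19200 kg/m³
  material R: σ_y = 958.4 MPa, ρ = 8169 kg/m³
  material X: σ_y = 1090 MPa, ρ = 4500 kg/m³
  material X: M = 23.5×10⁻³
  material R: M = 11.9×10⁻³
  material Y: M = 3.60×10⁻³
  material Z: M = 3.21×10⁻³
Highest index: material X.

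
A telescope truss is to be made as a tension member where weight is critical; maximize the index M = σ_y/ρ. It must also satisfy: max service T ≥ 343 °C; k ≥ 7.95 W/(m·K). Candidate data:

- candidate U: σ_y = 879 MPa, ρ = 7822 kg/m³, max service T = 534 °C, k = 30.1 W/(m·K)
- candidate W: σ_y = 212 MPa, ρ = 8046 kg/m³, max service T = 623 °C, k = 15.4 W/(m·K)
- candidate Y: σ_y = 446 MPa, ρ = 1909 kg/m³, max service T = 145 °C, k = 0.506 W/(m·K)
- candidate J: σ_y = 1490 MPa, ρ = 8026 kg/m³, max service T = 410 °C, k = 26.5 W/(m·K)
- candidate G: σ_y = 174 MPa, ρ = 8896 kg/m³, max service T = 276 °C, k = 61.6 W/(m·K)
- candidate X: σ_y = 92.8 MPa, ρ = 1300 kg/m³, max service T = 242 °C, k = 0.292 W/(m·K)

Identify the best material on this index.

Screen on constraints: max service T ≥ 343 °C; k ≥ 7.95 W/(m·K). Survivors: candidate U, candidate W, candidate J.
Per-candidate index values:
  candidate J: M = 186 kN·m/kg
  candidate U: M = 112 kN·m/kg
  candidate W: M = 26.3 kN·m/kg
Highest index: candidate J.

candidate J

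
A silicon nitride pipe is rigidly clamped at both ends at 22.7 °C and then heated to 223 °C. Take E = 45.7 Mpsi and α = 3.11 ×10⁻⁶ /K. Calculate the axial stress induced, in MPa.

E = 45.7 Mpsi = 315.1 GPa.
ΔT = 200.3 K. Constrained thermal stress σ = E·α·ΔT = 315.1×10³ MPa × 3.11×10⁻⁶ × 200.3 = 196 MPa (compressive).

196 MPa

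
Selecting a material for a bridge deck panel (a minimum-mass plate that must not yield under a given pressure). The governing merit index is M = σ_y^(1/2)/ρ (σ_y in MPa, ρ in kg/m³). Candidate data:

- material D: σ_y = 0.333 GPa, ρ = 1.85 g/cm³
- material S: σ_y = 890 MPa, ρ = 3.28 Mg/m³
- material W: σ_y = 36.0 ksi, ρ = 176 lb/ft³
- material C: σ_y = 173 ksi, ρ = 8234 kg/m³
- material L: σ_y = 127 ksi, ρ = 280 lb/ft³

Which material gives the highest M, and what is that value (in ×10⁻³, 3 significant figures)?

material D, M = 9.86×10⁻³

Convert each candidate to consistent units, then evaluate M:
  material D: σ_y = 333.0 MPa, ρ = 1850 kg/m³
  material S: σ_y = 890.0 MPa, ρ = 3280 kg/m³
  material W: σ_y = 248.2 MPa, ρ = 2819 kg/m³
  material C: σ_y = 1193 MPa, ρ = 8234 kg/m³
  material L: σ_y = 875.6 MPa, ρ = 4485 kg/m³
  material D: M = 9.86×10⁻³
  material S: M = 9.10×10⁻³
  material L: M = 6.60×10⁻³
  material W: M = 5.59×10⁻³
  material C: M = 4.19×10⁻³
Material D has the largest M.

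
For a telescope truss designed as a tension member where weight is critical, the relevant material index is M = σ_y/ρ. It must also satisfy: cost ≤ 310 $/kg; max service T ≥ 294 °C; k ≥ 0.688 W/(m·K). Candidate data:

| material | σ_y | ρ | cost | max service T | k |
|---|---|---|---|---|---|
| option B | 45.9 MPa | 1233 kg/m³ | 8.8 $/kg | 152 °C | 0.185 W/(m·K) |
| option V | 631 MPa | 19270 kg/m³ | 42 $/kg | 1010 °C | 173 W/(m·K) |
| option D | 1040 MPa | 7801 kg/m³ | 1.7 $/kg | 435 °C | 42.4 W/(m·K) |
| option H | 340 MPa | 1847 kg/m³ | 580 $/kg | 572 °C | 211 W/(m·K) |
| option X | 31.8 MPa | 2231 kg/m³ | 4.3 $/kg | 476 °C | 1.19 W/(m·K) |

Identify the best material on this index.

option D

Screen on constraints: cost ≤ 310 $/kg; max service T ≥ 294 °C; k ≥ 0.688 W/(m·K). Survivors: option V, option D, option X.
Per-candidate index values:
  option D: M = 133 kN·m/kg
  option V: M = 32.7 kN·m/kg
  option X: M = 14.3 kN·m/kg
Highest index: option D.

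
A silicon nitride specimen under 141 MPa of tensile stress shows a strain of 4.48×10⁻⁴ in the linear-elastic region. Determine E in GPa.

E = σ/ε = 141 MPa / 4.48×10⁻⁴ = 314700 MPa = 315 GPa.

315 GPa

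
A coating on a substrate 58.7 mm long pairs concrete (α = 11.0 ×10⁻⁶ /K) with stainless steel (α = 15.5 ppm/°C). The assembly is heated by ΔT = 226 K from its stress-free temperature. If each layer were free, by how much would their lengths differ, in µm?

59.7 µm

Δα = |11.0 − 15.5|×10⁻⁶/K = 4.50×10⁻⁶/K.
ΔL_mismatch = Δα·L·ΔT = 4.50×10⁻⁶ × 58.7 mm × 226.0 K = 59.7 µm.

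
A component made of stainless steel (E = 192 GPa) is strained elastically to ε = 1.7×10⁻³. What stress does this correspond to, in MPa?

326 MPa

σ = E·ε = 192000 MPa × 1.7×10⁻³ = 326 MPa.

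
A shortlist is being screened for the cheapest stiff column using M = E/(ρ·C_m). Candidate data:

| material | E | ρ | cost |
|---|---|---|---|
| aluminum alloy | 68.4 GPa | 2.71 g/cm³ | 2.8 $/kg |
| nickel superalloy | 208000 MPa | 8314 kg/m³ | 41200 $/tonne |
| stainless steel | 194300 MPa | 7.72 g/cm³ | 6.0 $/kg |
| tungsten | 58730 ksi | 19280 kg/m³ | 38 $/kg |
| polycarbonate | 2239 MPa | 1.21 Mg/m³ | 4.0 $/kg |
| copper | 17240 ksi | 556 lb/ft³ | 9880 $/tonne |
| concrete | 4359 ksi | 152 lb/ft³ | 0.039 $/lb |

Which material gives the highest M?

concrete

After converting to SI:
  aluminum alloy: E = 68.40 GPa, ρ = 2710 kg/m³, cost = 2.800 $/kg
  nickel superalloy: E = 208.0 GPa, ρ = 8314 kg/m³, cost = 41.20 $/kg
  stainless steel: E = 194.3 GPa, ρ = 7720 kg/m³, cost = 6.000 $/kg
  tungsten: E = 404.9 GPa, ρ = 19280 kg/m³, cost = 38.00 $/kg
  polycarbonate: E = 2.239 GPa, ρ = 1210 kg/m³, cost = 4.000 $/kg
  copper: E = 118.9 GPa, ρ = 8906 kg/m³, cost = 9.880 $/kg
  concrete: E = 30.05 GPa, ρ = 2435 kg/m³, cost = 0.08598 $/kg
  concrete: M = 144 MN·m per $
  aluminum alloy: M = 9.01 MN·m per $
  stainless steel: M = 4.19 MN·m per $
  copper: M = 1.35 MN·m per $
  nickel superalloy: M = 0.607 MN·m per $
  tungsten: M = 0.553 MN·m per $
  polycarbonate: M = 0.463 MN·m per $
Concrete ranks first.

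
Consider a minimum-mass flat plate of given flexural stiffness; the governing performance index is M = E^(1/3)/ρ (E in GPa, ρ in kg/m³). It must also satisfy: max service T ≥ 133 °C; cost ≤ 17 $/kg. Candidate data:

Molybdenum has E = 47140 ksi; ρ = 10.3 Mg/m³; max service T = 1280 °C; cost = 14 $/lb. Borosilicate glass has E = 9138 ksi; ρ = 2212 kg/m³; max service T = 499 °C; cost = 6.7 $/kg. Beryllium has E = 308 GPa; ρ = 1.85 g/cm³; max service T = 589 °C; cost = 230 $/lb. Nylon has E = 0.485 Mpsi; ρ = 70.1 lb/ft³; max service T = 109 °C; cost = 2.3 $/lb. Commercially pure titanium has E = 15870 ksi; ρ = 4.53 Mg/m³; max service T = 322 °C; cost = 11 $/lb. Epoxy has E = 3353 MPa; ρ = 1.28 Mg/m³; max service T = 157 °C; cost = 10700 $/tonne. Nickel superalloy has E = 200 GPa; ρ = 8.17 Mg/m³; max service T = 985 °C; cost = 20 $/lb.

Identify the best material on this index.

Screen on constraints: max service T ≥ 133 °C; cost ≤ 17 $/kg. Survivors: borosilicate glass, epoxy.
Normalizing units and computing the index:
  borosilicate glass: E = 63.00 GPa, ρ = 2212 kg/m³
  epoxy: E = 3.353 GPa, ρ = 1280 kg/m³
  borosilicate glass: M = 1.80×10⁻³
  epoxy: M = 1.17×10⁻³
Borosilicate glass ranks first.

borosilicate glass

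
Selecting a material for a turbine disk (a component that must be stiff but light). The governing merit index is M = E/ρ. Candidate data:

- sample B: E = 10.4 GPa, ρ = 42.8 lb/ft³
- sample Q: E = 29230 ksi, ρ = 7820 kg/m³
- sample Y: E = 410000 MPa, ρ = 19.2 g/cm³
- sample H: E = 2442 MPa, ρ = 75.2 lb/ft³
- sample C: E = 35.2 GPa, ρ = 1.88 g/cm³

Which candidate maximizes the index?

Convert each candidate to consistent units, then evaluate M:
  sample B: E = 10.40 GPa, ρ = 685.6 kg/m³
  sample Q: E = 201.5 GPa, ρ = 7820 kg/m³
  sample Y: E = 410.0 GPa, ρ = 19200 kg/m³
  sample H: E = 2.442 GPa, ρ = 1205 kg/m³
  sample C: E = 35.20 GPa, ρ = 1880 kg/m³
  sample Q: M = 25.8 MN·m/kg
  sample Y: M = 21.4 MN·m/kg
  sample C: M = 18.7 MN·m/kg
  sample B: M = 15.2 MN·m/kg
  sample H: M = 2.03 MN·m/kg
The maximum is for sample Q.

sample Q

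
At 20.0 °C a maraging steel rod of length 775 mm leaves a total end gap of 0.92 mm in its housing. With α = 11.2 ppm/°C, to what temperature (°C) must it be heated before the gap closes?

α·L₀·ΔT = 0.92 mm ⇒ ΔT = 0.92 / (11.2×10⁻⁶ × 775.0) = 106.0 K.
T = 20.0 + 106.0 = 126.0 °C.

126 °C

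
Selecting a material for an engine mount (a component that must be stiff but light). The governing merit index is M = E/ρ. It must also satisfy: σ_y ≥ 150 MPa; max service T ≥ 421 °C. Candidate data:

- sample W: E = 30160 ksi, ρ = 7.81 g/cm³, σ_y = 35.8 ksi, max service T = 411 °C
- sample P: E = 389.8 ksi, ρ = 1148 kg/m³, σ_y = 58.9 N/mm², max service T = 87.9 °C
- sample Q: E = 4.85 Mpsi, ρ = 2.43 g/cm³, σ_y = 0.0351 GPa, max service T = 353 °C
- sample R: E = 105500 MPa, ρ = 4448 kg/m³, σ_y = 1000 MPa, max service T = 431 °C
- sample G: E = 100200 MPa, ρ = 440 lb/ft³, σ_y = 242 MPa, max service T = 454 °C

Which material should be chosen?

Screen on constraints: σ_y ≥ 150 MPa; max service T ≥ 421 °C. Survivors: sample R, sample G.
In SI units:
  sample R: E = 105.5 GPa, ρ = 4448 kg/m³
  sample G: E = 100.2 GPa, ρ = 7048 kg/m³
  sample R: M = 23.7 MN·m/kg
  sample G: M = 14.2 MN·m/kg
Highest index: sample R.

sample R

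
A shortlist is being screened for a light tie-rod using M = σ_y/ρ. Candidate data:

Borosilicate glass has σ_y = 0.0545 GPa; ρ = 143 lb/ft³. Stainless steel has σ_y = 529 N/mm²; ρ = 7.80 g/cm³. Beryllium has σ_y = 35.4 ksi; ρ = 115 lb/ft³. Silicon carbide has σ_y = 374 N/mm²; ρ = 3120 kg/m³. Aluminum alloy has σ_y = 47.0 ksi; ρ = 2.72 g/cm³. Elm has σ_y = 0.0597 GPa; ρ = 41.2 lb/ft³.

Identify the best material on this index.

Normalizing units and computing the index:
  borosilicate glass: σ_y = 54.50 MPa, ρ = 2291 kg/m³
  stainless steel: σ_y = 529.0 MPa, ρ = 7800 kg/m³
  beryllium: σ_y = 244.1 MPa, ρ = 1842 kg/m³
  silicon carbide: σ_y = 374.0 MPa, ρ = 3120 kg/m³
  aluminum alloy: σ_y = 324.1 MPa, ρ = 2720 kg/m³
  elm: σ_y = 59.70 MPa, ρ = 660.0 kg/m³
  beryllium: M = 132 kN·m/kg
  silicon carbide: M = 120 kN·m/kg
  aluminum alloy: M = 119 kN·m/kg
  elm: M = 90.5 kN·m/kg
  stainless steel: M = 67.8 kN·m/kg
  borosilicate glass: M = 23.8 kN·m/kg
Beryllium has the largest M.

beryllium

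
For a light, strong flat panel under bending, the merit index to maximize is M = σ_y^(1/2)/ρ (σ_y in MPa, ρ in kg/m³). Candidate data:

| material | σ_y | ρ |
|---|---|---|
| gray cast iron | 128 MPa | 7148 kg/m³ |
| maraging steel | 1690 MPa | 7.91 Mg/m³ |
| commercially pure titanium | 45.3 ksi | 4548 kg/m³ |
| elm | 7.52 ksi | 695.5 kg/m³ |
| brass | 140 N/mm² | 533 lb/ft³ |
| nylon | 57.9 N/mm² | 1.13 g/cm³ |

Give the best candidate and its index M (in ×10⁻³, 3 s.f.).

After converting to SI:
  gray cast iron: σ_y = 128.0 MPa, ρ = 7148 kg/m³
  maraging steel: σ_y = 1690 MPa, ρ = 7910 kg/m³
  commercially pure titanium: σ_y = 312.3 MPa, ρ = 4548 kg/m³
  elm: σ_y = 51.85 MPa, ρ = 695.5 kg/m³
  brass: σ_y = 140.0 MPa, ρ = 8538 kg/m³
  nylon: σ_y = 57.90 MPa, ρ = 1130 kg/m³
  elm: M = 10.4×10⁻³
  nylon: M = 6.73×10⁻³
  maraging steel: M = 5.20×10⁻³
  commercially pure titanium: M = 3.89×10⁻³
  gray cast iron: M = 1.58×10⁻³
  brass: M = 1.39×10⁻³
Elm has the largest M.

elm, M = 10.4×10⁻³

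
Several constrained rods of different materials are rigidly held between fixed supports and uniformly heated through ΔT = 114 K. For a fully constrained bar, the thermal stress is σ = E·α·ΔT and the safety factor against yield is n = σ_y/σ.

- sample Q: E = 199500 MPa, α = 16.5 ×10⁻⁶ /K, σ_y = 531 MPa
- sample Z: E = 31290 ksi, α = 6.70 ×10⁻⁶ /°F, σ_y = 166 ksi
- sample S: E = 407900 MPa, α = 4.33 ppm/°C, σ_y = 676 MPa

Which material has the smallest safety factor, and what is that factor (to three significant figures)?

sample Q, n = 1.42

Converting E to GPa, α to ×10⁻⁶/K, σ_y to MPa, then σ and n for each:
  sample Q: E = 199.5, α = 16.5, σ_y = 531.0 → σ = 375 MPa, n = 1.42
  sample Z: E = 215.7, α = 12.1, σ_y = 1145 → σ = 297 MPa, n = 3.86
  sample S: E = 407.9, α = 4.33, σ_y = 676.0 → σ = 201 MPa, n = 3.36
Sample Q has the lowest safety factor, n = 1.42.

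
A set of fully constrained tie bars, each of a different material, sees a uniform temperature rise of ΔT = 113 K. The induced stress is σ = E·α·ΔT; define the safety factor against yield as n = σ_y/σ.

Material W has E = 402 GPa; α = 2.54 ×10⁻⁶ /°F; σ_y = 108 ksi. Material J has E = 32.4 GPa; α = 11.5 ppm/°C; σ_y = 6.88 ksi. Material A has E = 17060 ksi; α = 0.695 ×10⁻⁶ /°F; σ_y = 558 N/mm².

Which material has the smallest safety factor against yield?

In consistent units (E in GPa, α in ×10⁻⁶/K, σ_y in MPa):
  material W: E = 402.0, α = 4.57, σ_y = 744.6 → σ = 208 MPa, n = 3.59
  material J: E = 32.40, α = 11.5, σ_y = 47.44 → σ = 42.1 MPa, n = 1.13
  material A: E = 117.6, α = 1.25, σ_y = 558.0 → σ = 16.6 MPa, n = 33.6
The minimum is material J at n = 1.13.

material J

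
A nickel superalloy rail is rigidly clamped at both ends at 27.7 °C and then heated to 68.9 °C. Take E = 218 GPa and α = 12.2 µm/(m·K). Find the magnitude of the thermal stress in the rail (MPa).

ΔT = 41.20 K. Constrained thermal stress σ = E·α·ΔT = 218.0×10³ MPa × 12.2×10⁻⁶ × 41.20 = 110 MPa (compressive).

110 MPa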